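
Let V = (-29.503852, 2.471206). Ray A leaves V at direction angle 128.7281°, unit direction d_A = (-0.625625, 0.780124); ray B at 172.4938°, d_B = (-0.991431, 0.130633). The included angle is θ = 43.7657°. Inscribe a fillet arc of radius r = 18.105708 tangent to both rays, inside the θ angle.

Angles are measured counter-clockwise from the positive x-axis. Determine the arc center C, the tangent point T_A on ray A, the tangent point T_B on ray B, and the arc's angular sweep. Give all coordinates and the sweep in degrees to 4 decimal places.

center=(-71.8307,26.3105) T_A=(-57.7060,37.6379) T_B=(-74.1959,8.3599) sweep=136.2343

bisector direction at 150.6110° = (-0.871308,0.490737)
center distance |VC| = r/sin(θ/2) = 18.105708/sin(21.8829°) = 48.578535
C = V + |VC|·bis = (-71.8307,26.3105)
T_A = V + ((C−V)·d_A)·d_A = V + 45.0783·d_A = (-57.7060,37.6379)
T_B = V + ((C−V)·d_B)·d_B = V + 45.0783·d_B = (-74.1959,8.3599)
sweep = 180° − θ = 136.2343°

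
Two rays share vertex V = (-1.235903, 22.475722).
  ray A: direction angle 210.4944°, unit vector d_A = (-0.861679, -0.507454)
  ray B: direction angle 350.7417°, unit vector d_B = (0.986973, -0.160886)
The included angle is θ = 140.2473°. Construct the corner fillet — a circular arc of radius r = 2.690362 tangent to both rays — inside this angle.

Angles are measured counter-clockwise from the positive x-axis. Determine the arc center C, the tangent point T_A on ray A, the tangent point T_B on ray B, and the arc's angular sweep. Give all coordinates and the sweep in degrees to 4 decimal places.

center=(-0.7088,19.6639) T_A=(-2.0740,21.9822) T_B=(-0.2759,22.3192) sweep=39.7527

bisector direction at 280.6181° = (0.184261,-0.982877)
center distance |VC| = r/sin(θ/2) = 2.690362/sin(70.1236°) = 2.860783
C = V + |VC|·bis = (-0.7088,19.6639)
T_A = V + ((C−V)·d_A)·d_A = V + 0.9726·d_A = (-2.0740,21.9822)
T_B = V + ((C−V)·d_B)·d_B = V + 0.9726·d_B = (-0.2759,22.3192)
sweep = 180° − θ = 39.7527°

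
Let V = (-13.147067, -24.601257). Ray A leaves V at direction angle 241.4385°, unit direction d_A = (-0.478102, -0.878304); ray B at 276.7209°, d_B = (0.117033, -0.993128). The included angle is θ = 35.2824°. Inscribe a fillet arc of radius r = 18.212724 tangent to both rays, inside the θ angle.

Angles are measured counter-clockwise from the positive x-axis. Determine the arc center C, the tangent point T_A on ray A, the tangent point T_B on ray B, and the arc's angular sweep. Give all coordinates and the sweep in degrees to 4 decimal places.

bisector direction at 259.0797° = (-0.189443,-0.981892)
center distance |VC| = r/sin(θ/2) = 18.212724/sin(17.6412°) = 60.097046
C = V + |VC|·bis = (-24.5321,-83.6100)
T_A = V + ((C−V)·d_A)·d_A = V + 57.2709·d_A = (-40.5284,-74.9025)
T_B = V + ((C−V)·d_B)·d_B = V + 57.2709·d_B = (-6.4445,-81.4786)
sweep = 180° − θ = 144.7176°

center=(-24.5321,-83.6100) T_A=(-40.5284,-74.9025) T_B=(-6.4445,-81.4786) sweep=144.7176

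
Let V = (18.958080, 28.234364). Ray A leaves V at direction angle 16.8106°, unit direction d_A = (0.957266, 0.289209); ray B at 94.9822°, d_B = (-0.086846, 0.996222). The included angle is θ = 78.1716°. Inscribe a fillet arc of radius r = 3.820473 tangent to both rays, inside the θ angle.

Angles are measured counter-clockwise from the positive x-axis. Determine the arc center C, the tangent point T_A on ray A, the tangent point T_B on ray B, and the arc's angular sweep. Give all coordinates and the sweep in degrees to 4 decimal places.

center=(22.3556,33.2519) T_A=(23.4606,29.5947) T_B=(18.5496,32.9201) sweep=101.8284

bisector direction at 55.8964° = (0.560691,0.828025)
center distance |VC| = r/sin(θ/2) = 3.820473/sin(39.0858°) = 6.059593
C = V + |VC|·bis = (22.3556,33.2519)
T_A = V + ((C−V)·d_A)·d_A = V + 4.7035·d_A = (23.4606,29.5947)
T_B = V + ((C−V)·d_B)·d_B = V + 4.7035·d_B = (18.5496,32.9201)
sweep = 180° − θ = 101.8284°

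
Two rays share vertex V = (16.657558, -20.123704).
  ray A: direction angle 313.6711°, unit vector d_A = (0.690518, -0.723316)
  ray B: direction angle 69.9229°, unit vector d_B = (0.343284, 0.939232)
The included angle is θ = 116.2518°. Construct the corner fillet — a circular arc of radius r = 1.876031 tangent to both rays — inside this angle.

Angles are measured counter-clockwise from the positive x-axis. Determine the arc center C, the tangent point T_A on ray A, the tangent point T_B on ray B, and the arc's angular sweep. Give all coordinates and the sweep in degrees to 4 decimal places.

center=(18.8200,-19.6721) T_A=(17.4631,-20.9675) T_B=(17.0580,-19.0280) sweep=63.7482

bisector direction at 11.7970° = (0.978878,0.204445)
center distance |VC| = r/sin(θ/2) = 1.876031/sin(58.1259°) = 2.209147
C = V + |VC|·bis = (18.8200,-19.6721)
T_A = V + ((C−V)·d_A)·d_A = V + 1.1666·d_A = (17.4631,-20.9675)
T_B = V + ((C−V)·d_B)·d_B = V + 1.1666·d_B = (17.0580,-19.0280)
sweep = 180° − θ = 63.7482°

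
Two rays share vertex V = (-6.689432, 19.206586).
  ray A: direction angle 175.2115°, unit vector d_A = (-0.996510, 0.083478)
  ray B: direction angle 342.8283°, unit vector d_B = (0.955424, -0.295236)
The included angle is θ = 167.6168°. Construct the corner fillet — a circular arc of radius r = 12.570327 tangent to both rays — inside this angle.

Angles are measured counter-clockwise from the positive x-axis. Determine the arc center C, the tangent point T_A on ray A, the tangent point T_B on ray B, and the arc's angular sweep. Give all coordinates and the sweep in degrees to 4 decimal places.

bisector direction at 259.0199° = (-0.190468,-0.981693)
center distance |VC| = r/sin(θ/2) = 12.570327/sin(83.8084°) = 12.644083
C = V + |VC|·bis = (-9.0977,6.7940)
T_A = V + ((C−V)·d_A)·d_A = V + 1.3637·d_A = (-8.0484,19.3204)
T_B = V + ((C−V)·d_B)·d_B = V + 1.3637·d_B = (-5.3865,18.8040)
sweep = 180° − θ = 12.3832°

center=(-9.0977,6.7940) T_A=(-8.0484,19.3204) T_B=(-5.3865,18.8040) sweep=12.3832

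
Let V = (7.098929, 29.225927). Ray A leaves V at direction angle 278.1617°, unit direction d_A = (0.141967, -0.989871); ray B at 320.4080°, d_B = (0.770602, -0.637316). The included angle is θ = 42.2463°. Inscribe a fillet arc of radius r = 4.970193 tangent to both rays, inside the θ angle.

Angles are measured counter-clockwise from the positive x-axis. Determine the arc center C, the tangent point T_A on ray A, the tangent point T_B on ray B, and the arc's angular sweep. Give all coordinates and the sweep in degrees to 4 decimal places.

bisector direction at 299.2849° = (0.489152,-0.872199)
center distance |VC| = r/sin(θ/2) = 4.970193/sin(21.1231°) = 13.791774
C = V + |VC|·bis = (13.8452,17.1968)
T_A = V + ((C−V)·d_A)·d_A = V + 12.8651·d_A = (8.9253,16.4912)
T_B = V + ((C−V)·d_B)·d_B = V + 12.8651·d_B = (17.0128,21.0268)
sweep = 180° − θ = 137.7537°

center=(13.8452,17.1968) T_A=(8.9253,16.4912) T_B=(17.0128,21.0268) sweep=137.7537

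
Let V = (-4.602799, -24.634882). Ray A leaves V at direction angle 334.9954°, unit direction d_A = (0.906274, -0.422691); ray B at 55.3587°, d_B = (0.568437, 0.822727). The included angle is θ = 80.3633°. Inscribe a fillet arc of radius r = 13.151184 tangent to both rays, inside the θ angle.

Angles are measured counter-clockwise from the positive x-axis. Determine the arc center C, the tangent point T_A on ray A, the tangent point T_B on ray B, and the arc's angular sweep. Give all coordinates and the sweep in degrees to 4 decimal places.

center=(15.0690,-19.2986) T_A=(9.5101,-31.2172) T_B=(4.2492,-11.8230) sweep=99.6367

bisector direction at 15.1771° = (0.965121,0.261803)
center distance |VC| = r/sin(θ/2) = 13.151184/sin(40.1816°) = 20.382700
C = V + |VC|·bis = (15.0690,-19.2986)
T_A = V + ((C−V)·d_A)·d_A = V + 15.5724·d_A = (9.5101,-31.2172)
T_B = V + ((C−V)·d_B)·d_B = V + 15.5724·d_B = (4.2492,-11.8230)
sweep = 180° − θ = 99.6367°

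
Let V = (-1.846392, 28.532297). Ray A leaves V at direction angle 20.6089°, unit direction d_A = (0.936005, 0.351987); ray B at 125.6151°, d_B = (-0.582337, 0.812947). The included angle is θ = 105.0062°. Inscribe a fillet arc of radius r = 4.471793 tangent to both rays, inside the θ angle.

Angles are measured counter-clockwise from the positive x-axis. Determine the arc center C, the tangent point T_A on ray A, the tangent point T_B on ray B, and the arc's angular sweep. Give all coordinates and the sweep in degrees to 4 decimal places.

center=(-0.2090,33.9256) T_A=(1.3650,29.7399) T_B=(-3.8444,31.3215) sweep=74.9938

bisector direction at 73.1120° = (0.290502,0.956874)
center distance |VC| = r/sin(θ/2) = 4.471793/sin(52.5031°) = 5.636338
C = V + |VC|·bis = (-0.2090,33.9256)
T_A = V + ((C−V)·d_A)·d_A = V + 3.4309·d_A = (1.3650,29.7399)
T_B = V + ((C−V)·d_B)·d_B = V + 3.4309·d_B = (-3.8444,31.3215)
sweep = 180° − θ = 74.9938°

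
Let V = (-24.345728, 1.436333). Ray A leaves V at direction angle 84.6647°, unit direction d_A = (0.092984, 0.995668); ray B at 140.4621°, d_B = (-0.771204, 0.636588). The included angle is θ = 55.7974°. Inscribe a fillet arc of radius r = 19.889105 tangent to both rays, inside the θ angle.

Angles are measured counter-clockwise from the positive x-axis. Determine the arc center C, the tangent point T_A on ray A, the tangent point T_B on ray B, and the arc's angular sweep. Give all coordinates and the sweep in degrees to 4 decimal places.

center=(-40.6556,40.6890) T_A=(-20.8527,38.8396) T_B=(-53.3168,25.3504) sweep=124.2026

bisector direction at 112.5634° = (-0.383706,0.923456)
center distance |VC| = r/sin(θ/2) = 19.889105/sin(27.8987°) = 42.506283
C = V + |VC|·bis = (-40.6556,40.6890)
T_A = V + ((C−V)·d_A)·d_A = V + 37.5660·d_A = (-20.8527,38.8396)
T_B = V + ((C−V)·d_B)·d_B = V + 37.5660·d_B = (-53.3168,25.3504)
sweep = 180° − θ = 124.2026°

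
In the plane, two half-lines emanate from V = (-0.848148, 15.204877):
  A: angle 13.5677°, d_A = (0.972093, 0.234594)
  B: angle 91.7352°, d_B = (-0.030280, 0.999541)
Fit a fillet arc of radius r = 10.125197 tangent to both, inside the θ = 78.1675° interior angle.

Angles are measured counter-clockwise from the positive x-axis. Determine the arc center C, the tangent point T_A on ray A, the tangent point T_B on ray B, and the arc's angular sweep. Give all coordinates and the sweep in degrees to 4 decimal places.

bisector direction at 52.6515° = (0.606662,0.794960)
center distance |VC| = r/sin(θ/2) = 10.125197/sin(39.0838°) = 16.060125
C = V + |VC|·bis = (8.8949,27.9720)
T_A = V + ((C−V)·d_A)·d_A = V + 12.4663·d_A = (11.2702,18.1294)
T_B = V + ((C−V)·d_B)·d_B = V + 12.4663·d_B = (-1.2256,27.6654)
sweep = 180° − θ = 101.8325°

center=(8.8949,27.9720) T_A=(11.2702,18.1294) T_B=(-1.2256,27.6654) sweep=101.8325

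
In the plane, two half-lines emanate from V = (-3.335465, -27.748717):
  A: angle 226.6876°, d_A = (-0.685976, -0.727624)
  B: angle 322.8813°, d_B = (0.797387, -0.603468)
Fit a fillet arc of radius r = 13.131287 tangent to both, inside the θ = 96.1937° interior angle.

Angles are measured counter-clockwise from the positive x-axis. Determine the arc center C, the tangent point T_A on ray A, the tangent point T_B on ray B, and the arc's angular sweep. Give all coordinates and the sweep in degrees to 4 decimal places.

center=(-1.8639,-45.3303) T_A=(-11.4185,-36.3226) T_B=(6.0604,-34.8596) sweep=83.8063

bisector direction at 274.7844° = (0.083407,-0.996516)
center distance |VC| = r/sin(θ/2) = 13.131287/sin(48.0969°) = 17.643062
C = V + |VC|·bis = (-1.8639,-45.3303)
T_A = V + ((C−V)·d_A)·d_A = V + 11.7833·d_A = (-11.4185,-36.3226)
T_B = V + ((C−V)·d_B)·d_B = V + 11.7833·d_B = (6.0604,-34.8596)
sweep = 180° − θ = 83.8063°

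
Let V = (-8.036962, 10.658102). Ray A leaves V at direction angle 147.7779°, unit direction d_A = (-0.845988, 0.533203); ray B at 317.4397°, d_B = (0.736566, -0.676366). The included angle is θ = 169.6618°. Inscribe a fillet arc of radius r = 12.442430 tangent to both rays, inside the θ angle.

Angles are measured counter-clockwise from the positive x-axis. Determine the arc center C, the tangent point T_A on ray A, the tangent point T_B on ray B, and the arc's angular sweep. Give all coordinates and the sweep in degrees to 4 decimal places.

bisector direction at 232.6088° = (-0.607254,-0.794508)
center distance |VC| = r/sin(θ/2) = 12.442430/sin(84.8309°) = 12.493238
C = V + |VC|·bis = (-15.6235,0.7321)
T_A = V + ((C−V)·d_A)·d_A = V + 1.1256·d_A = (-8.9892,11.2583)
T_B = V + ((C−V)·d_B)·d_B = V + 1.1256·d_B = (-7.2079,9.8968)
sweep = 180° − θ = 10.3382°

center=(-15.6235,0.7321) T_A=(-8.9892,11.2583) T_B=(-7.2079,9.8968) sweep=10.3382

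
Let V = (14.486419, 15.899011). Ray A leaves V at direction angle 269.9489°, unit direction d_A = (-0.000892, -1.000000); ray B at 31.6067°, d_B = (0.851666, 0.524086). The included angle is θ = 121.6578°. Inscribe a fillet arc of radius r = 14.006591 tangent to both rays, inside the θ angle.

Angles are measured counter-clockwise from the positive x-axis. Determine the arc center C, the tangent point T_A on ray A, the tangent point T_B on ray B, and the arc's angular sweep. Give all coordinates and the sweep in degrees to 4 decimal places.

bisector direction at 330.7778° = (0.872733,-0.488198)
center distance |VC| = r/sin(θ/2) = 14.006591/sin(60.8289°) = 16.041117
C = V + |VC|·bis = (28.4860,8.0678)
T_A = V + ((C−V)·d_A)·d_A = V + 7.8188·d_A = (14.4794,8.0803)
T_B = V + ((C−V)·d_B)·d_B = V + 7.8188·d_B = (21.1454,19.9967)
sweep = 180° − θ = 58.3422°

center=(28.4860,8.0678) T_A=(14.4794,8.0803) T_B=(21.1454,19.9967) sweep=58.3422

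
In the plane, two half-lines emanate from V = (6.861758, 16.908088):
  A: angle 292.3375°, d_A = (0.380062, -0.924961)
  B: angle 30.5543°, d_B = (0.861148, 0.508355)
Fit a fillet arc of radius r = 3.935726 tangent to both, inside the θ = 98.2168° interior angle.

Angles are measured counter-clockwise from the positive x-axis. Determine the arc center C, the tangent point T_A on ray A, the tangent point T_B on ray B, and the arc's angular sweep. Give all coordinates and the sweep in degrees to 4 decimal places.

center=(11.7975,15.2514) T_A=(8.1571,13.7556) T_B=(9.7967,18.6407) sweep=81.7832

bisector direction at 341.4459° = (0.948024,-0.318200)
center distance |VC| = r/sin(θ/2) = 3.935726/sin(49.1084°) = 5.206335
C = V + |VC|·bis = (11.7975,15.2514)
T_A = V + ((C−V)·d_A)·d_A = V + 3.4082·d_A = (8.1571,13.7556)
T_B = V + ((C−V)·d_B)·d_B = V + 3.4082·d_B = (9.7967,18.6407)
sweep = 180° − θ = 81.7832°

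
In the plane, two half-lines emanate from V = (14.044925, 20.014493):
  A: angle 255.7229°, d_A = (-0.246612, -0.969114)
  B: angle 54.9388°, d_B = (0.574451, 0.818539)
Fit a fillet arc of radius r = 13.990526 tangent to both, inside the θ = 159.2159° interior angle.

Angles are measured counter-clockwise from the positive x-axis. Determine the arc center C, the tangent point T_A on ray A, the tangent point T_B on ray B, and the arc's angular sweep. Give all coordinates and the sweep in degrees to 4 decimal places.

center=(26.9706,14.0778) T_A=(13.4122,17.5280) T_B=(15.5188,22.1146) sweep=20.7841

bisector direction at 335.3309° = (0.908733,-0.417378)
center distance |VC| = r/sin(θ/2) = 13.990526/sin(79.6080°) = 14.223847
C = V + |VC|·bis = (26.9706,14.0778)
T_A = V + ((C−V)·d_A)·d_A = V + 2.5657·d_A = (13.4122,17.5280)
T_B = V + ((C−V)·d_B)·d_B = V + 2.5657·d_B = (15.5188,22.1146)
sweep = 180° − θ = 20.7841°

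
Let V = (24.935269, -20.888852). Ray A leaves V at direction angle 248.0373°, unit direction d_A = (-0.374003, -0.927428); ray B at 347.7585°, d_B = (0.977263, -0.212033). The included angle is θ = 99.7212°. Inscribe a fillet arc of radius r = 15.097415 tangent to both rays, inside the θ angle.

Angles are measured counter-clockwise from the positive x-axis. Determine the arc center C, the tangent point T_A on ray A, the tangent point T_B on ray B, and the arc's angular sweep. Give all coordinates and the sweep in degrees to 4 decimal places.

center=(34.1756,-38.3424) T_A=(20.1739,-32.6959) T_B=(37.3768,-23.5882) sweep=80.2788

bisector direction at 297.8979° = (0.467897,-0.883783)
center distance |VC| = r/sin(θ/2) = 15.097415/sin(49.8606°) = 19.748651
C = V + |VC|·bis = (34.1756,-38.3424)
T_A = V + ((C−V)·d_A)·d_A = V + 12.7310·d_A = (20.1739,-32.6959)
T_B = V + ((C−V)·d_B)·d_B = V + 12.7310·d_B = (37.3768,-23.5882)
sweep = 180° − θ = 80.2788°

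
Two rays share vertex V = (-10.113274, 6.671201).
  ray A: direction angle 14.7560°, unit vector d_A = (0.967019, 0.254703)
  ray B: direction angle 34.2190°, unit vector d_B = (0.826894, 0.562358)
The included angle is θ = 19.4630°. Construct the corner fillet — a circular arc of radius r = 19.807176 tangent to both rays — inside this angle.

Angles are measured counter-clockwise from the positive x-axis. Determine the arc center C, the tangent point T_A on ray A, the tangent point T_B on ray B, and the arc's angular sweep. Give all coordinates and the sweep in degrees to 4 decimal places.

bisector direction at 24.4875° = (0.910052,0.414495)
center distance |VC| = r/sin(θ/2) = 19.807176/sin(9.7315°) = 117.180541
C = V + |VC|·bis = (96.5271,55.2419)
T_A = V + ((C−V)·d_A)·d_A = V + 115.4944·d_A = (101.5720,36.0880)
T_B = V + ((C−V)·d_B)·d_B = V + 115.4944·d_B = (85.3884,71.6204)
sweep = 180° − θ = 160.5370°

center=(96.5271,55.2419) T_A=(101.5720,36.0880) T_B=(85.3884,71.6204) sweep=160.5370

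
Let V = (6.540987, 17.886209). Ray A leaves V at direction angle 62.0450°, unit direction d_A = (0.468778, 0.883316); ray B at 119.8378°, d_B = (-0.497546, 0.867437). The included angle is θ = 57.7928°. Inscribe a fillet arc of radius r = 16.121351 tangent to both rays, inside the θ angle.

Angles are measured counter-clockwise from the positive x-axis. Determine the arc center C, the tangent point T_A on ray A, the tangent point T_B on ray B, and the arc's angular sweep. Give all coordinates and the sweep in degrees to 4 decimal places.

center=(5.9929,51.2435) T_A=(20.2331,43.6862) T_B=(-7.9914,43.2224) sweep=122.2072

bisector direction at 90.9414° = (-0.016430,0.999865)
center distance |VC| = r/sin(θ/2) = 16.121351/sin(28.8964°) = 33.361833
C = V + |VC|·bis = (5.9929,51.2435)
T_A = V + ((C−V)·d_A)·d_A = V + 29.2081·d_A = (20.2331,43.6862)
T_B = V + ((C−V)·d_B)·d_B = V + 29.2081·d_B = (-7.9914,43.2224)
sweep = 180° − θ = 122.2072°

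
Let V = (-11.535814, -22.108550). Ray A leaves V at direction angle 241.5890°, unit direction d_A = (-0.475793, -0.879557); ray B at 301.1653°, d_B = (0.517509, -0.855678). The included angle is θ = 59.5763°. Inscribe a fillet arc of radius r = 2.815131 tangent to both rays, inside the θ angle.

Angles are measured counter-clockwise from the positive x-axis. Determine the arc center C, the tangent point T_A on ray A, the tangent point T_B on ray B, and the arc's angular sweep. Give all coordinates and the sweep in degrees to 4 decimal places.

center=(-11.3996,-27.7735) T_A=(-13.8757,-26.4341) T_B=(-8.9908,-26.3166) sweep=120.4237

bisector direction at 271.3771° = (0.024033,-0.999711)
center distance |VC| = r/sin(θ/2) = 2.815131/sin(29.7882°) = 5.666591
C = V + |VC|·bis = (-11.3996,-27.7735)
T_A = V + ((C−V)·d_A)·d_A = V + 4.9179·d_A = (-13.8757,-26.4341)
T_B = V + ((C−V)·d_B)·d_B = V + 4.9179·d_B = (-8.9908,-26.3166)
sweep = 180° − θ = 120.4237°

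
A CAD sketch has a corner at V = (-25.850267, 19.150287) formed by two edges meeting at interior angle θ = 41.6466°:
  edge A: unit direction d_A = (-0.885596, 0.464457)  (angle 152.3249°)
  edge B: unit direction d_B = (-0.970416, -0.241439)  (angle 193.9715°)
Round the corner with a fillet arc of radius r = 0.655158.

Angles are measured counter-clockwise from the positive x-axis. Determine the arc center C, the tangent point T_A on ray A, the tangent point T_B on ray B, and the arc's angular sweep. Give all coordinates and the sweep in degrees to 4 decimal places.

bisector direction at 173.1482° = (-0.992858,0.119302)
center distance |VC| = r/sin(θ/2) = 0.655158/sin(20.8233°) = 1.842987
C = V + |VC|·bis = (-27.6801,19.3702)
T_A = V + ((C−V)·d_A)·d_A = V + 1.7226·d_A = (-27.3758,19.9504)
T_B = V + ((C−V)·d_B)·d_B = V + 1.7226·d_B = (-27.5219,18.7344)
sweep = 180° − θ = 138.3534°

center=(-27.6801,19.3702) T_A=(-27.3758,19.9504) T_B=(-27.5219,18.7344) sweep=138.3534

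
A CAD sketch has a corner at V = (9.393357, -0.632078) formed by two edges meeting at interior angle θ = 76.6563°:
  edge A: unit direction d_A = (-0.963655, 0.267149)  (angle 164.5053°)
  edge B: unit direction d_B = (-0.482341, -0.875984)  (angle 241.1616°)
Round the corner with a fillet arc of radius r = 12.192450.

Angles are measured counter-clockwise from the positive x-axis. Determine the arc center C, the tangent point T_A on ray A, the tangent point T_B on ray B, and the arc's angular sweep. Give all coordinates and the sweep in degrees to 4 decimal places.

bisector direction at 202.8334° = (-0.921637,-0.388054)
center distance |VC| = r/sin(θ/2) = 12.192450/sin(38.3282°) = 19.660025
C = V + |VC|·bis = (-8.7260,-8.2612)
T_A = V + ((C−V)·d_A)·d_A = V + 15.4227·d_A = (-5.4688,3.4881)
T_B = V + ((C−V)·d_B)·d_B = V + 15.4227·d_B = (1.9543,-14.1421)
sweep = 180° − θ = 103.3437°

center=(-8.7260,-8.2612) T_A=(-5.4688,3.4881) T_B=(1.9543,-14.1421) sweep=103.3437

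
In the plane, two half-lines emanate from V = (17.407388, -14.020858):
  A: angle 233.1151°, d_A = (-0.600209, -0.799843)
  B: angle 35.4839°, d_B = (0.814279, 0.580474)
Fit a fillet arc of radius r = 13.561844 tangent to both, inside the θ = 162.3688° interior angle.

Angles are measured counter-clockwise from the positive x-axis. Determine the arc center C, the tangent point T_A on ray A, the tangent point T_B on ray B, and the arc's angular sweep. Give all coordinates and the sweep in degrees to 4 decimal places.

center=(26.9923,-23.8431) T_A=(16.1450,-15.7031) T_B=(19.1200,-12.8000) sweep=17.6312

bisector direction at 314.2995° = (0.698409,-0.715699)
center distance |VC| = r/sin(θ/2) = 13.561844/sin(81.1844°) = 13.723969
C = V + |VC|·bis = (26.9923,-23.8431)
T_A = V + ((C−V)·d_A)·d_A = V + 2.1033·d_A = (16.1450,-15.7031)
T_B = V + ((C−V)·d_B)·d_B = V + 2.1033·d_B = (19.1200,-12.8000)
sweep = 180° − θ = 17.6312°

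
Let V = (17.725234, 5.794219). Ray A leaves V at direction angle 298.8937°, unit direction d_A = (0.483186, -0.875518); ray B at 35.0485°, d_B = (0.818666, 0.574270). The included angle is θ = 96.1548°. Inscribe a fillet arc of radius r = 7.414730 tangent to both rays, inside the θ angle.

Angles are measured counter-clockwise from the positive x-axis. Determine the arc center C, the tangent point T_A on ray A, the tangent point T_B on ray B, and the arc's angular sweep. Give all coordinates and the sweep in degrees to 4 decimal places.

bisector direction at 346.9711° = (0.974256,-0.225442)
center distance |VC| = r/sin(θ/2) = 7.414730/sin(48.0774°) = 9.965391
C = V + |VC|·bis = (27.4341,3.5476)
T_A = V + ((C−V)·d_A)·d_A = V + 6.6581·d_A = (20.9424,-0.0351)
T_B = V + ((C−V)·d_B)·d_B = V + 6.6581·d_B = (23.1760,9.6178)
sweep = 180° − θ = 83.8452°

center=(27.4341,3.5476) T_A=(20.9424,-0.0351) T_B=(23.1760,9.6178) sweep=83.8452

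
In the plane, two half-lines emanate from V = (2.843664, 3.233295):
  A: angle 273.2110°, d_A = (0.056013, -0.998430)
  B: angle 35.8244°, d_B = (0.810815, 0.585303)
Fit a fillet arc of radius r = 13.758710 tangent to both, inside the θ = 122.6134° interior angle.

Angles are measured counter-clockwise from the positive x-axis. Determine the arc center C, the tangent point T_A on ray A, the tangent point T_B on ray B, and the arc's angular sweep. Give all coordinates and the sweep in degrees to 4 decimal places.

center=(17.0026,-3.5148) T_A=(3.2655,-4.2855) T_B=(8.9496,7.6410) sweep=57.3866

bisector direction at 334.5177° = (0.902718,-0.430232)
center distance |VC| = r/sin(θ/2) = 13.758710/sin(61.3067°) = 15.684763
C = V + |VC|·bis = (17.0026,-3.5148)
T_A = V + ((C−V)·d_A)·d_A = V + 7.5306·d_A = (3.2655,-4.2855)
T_B = V + ((C−V)·d_B)·d_B = V + 7.5306·d_B = (8.9496,7.6410)
sweep = 180° − θ = 57.3866°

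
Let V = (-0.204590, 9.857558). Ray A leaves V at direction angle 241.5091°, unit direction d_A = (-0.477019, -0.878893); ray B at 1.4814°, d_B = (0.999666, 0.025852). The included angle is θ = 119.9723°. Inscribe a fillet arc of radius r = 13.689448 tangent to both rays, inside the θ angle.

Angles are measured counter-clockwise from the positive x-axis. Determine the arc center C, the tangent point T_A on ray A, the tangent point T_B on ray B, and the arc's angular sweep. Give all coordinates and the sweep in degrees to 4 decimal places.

center=(8.0547,-3.6229) T_A=(-3.9769,2.9073) T_B=(7.7008,10.0620) sweep=60.0277

bisector direction at 301.4952° = (0.522428,-0.852683)
center distance |VC| = r/sin(θ/2) = 13.689448/sin(59.9862°) = 15.809420
C = V + |VC|·bis = (8.0547,-3.6229)
T_A = V + ((C−V)·d_A)·d_A = V + 7.9080·d_A = (-3.9769,2.9073)
T_B = V + ((C−V)·d_B)·d_B = V + 7.9080·d_B = (7.7008,10.0620)
sweep = 180° − θ = 60.0277°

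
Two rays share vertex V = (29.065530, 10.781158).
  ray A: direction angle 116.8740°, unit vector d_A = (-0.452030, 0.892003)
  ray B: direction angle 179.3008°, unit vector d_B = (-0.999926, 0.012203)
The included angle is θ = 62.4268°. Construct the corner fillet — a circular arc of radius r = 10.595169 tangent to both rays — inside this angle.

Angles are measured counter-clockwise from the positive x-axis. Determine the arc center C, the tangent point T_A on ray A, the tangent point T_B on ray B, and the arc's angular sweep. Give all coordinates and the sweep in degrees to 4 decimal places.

bisector direction at 148.0874° = (-0.848855,0.528625)
center distance |VC| = r/sin(θ/2) = 10.595169/sin(31.2134°) = 20.445033
C = V + |VC|·bis = (11.7107,21.5889)
T_A = V + ((C−V)·d_A)·d_A = V + 17.4855·d_A = (21.1616,26.3782)
T_B = V + ((C−V)·d_B)·d_B = V + 17.4855·d_B = (11.5814,10.9945)
sweep = 180° − θ = 117.5732°

center=(11.7107,21.5889) T_A=(21.1616,26.3782) T_B=(11.5814,10.9945) sweep=117.5732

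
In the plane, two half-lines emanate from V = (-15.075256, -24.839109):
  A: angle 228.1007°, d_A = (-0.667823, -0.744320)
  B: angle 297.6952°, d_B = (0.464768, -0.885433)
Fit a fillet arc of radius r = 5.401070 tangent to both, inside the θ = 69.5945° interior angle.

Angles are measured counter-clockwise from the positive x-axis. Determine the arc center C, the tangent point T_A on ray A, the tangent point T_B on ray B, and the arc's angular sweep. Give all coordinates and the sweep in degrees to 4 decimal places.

bisector direction at 262.8980° = (-0.123637,-0.992328)
center distance |VC| = r/sin(θ/2) = 5.401070/sin(34.7972°) = 9.464368
C = V + |VC|·bis = (-16.2454,-34.2309)
T_A = V + ((C−V)·d_A)·d_A = V + 7.7719·d_A = (-20.2655,-30.6239)
T_B = V + ((C−V)·d_B)·d_B = V + 7.7719·d_B = (-11.4631,-31.7206)
sweep = 180° − θ = 110.4055°

center=(-16.2454,-34.2309) T_A=(-20.2655,-30.6239) T_B=(-11.4631,-31.7206) sweep=110.4055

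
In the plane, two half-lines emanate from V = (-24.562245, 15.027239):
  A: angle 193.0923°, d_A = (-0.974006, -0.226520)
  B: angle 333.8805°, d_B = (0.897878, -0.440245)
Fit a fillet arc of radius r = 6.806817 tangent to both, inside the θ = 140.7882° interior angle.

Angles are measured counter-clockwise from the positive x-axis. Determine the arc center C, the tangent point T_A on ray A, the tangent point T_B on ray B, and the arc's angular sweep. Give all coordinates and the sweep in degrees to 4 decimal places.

center=(-25.3819,7.8481) T_A=(-26.9238,14.4780) T_B=(-22.3853,13.9598) sweep=39.2118

bisector direction at 263.4864° = (-0.113439,-0.993545)
center distance |VC| = r/sin(θ/2) = 6.806817/sin(70.3941°) = 7.225745
C = V + |VC|·bis = (-25.3819,7.8481)
T_A = V + ((C−V)·d_A)·d_A = V + 2.4246·d_A = (-26.9238,14.4780)
T_B = V + ((C−V)·d_B)·d_B = V + 2.4246·d_B = (-22.3853,13.9598)
sweep = 180° − θ = 39.2118°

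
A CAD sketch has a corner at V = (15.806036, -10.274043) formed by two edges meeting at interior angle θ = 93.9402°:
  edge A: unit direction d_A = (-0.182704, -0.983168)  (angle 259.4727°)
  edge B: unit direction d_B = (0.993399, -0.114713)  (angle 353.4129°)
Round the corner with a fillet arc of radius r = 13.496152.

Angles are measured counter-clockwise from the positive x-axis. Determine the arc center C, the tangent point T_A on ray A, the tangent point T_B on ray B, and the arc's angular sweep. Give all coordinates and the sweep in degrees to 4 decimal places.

bisector direction at 306.4428° = (0.594020,-0.804450)
center distance |VC| = r/sin(θ/2) = 13.496152/sin(46.9701°) = 18.462646
C = V + |VC|·bis = (26.7732,-25.1263)
T_A = V + ((C−V)·d_A)·d_A = V + 12.5985·d_A = (13.5042,-22.6605)
T_B = V + ((C−V)·d_B)·d_B = V + 12.5985·d_B = (28.3214,-11.7193)
sweep = 180° − θ = 86.0598°

center=(26.7732,-25.1263) T_A=(13.5042,-22.6605) T_B=(28.3214,-11.7193) sweep=86.0598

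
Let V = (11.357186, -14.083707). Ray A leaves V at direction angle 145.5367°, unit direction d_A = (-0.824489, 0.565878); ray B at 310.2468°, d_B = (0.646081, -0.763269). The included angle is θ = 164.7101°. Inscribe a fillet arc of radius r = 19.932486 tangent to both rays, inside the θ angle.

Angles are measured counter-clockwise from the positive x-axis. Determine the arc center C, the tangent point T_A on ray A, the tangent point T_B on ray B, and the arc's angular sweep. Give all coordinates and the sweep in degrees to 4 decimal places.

center=(-2.1281,-29.0038) T_A=(9.1513,-12.5697) T_B=(13.0858,-16.1258) sweep=15.2899

bisector direction at 227.8918° = (-0.670533,-0.741879)
center distance |VC| = r/sin(θ/2) = 19.932486/sin(82.3551°) = 20.111245
C = V + |VC|·bis = (-2.1281,-29.0038)
T_A = V + ((C−V)·d_A)·d_A = V + 2.6755·d_A = (9.1513,-12.5697)
T_B = V + ((C−V)·d_B)·d_B = V + 2.6755·d_B = (13.0858,-16.1258)
sweep = 180° − θ = 15.2899°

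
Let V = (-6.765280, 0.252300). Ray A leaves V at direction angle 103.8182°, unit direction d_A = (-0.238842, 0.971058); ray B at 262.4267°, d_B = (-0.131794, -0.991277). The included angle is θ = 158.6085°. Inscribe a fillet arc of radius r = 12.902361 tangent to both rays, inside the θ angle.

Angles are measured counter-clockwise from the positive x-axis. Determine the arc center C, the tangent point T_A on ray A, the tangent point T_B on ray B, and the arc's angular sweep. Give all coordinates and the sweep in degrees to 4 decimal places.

center=(-19.8763,-0.4629) T_A=(-7.3473,2.6187) T_B=(-7.0865,-2.1634) sweep=21.3915

bisector direction at 183.1225° = (-0.998515,-0.054470)
center distance |VC| = r/sin(θ/2) = 12.902361/sin(79.3042°) = 13.130483
C = V + |VC|·bis = (-19.8763,-0.4629)
T_A = V + ((C−V)·d_A)·d_A = V + 2.4369·d_A = (-7.3473,2.6187)
T_B = V + ((C−V)·d_B)·d_B = V + 2.4369·d_B = (-7.0865,-2.1634)
sweep = 180° − θ = 21.3915°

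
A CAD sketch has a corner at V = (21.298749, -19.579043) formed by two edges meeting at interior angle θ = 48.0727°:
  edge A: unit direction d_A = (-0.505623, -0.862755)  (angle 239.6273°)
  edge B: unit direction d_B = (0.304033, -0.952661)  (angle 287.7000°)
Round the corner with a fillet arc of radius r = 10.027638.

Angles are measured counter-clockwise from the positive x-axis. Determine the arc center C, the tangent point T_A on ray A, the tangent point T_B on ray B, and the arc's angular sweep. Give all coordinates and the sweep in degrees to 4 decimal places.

bisector direction at 263.6637° = (-0.110365,-0.993891)
center distance |VC| = r/sin(θ/2) = 10.027638/sin(24.0363°) = 24.618808
C = V + |VC|·bis = (18.5817,-44.0475)
T_A = V + ((C−V)·d_A)·d_A = V + 22.4840·d_A = (9.9303,-38.9773)
T_B = V + ((C−V)·d_B)·d_B = V + 22.4840·d_B = (28.1346,-40.9987)
sweep = 180° − θ = 131.9273°

center=(18.5817,-44.0475) T_A=(9.9303,-38.9773) T_B=(28.1346,-40.9987) sweep=131.9273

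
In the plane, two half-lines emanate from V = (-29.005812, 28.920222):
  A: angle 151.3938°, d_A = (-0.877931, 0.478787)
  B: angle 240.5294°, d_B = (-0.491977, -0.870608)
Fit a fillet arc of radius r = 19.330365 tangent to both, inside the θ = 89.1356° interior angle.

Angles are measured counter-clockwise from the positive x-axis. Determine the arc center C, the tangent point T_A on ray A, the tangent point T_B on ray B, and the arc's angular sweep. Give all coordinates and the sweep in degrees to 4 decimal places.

center=(-55.4896,21.3453) T_A=(-46.2345,38.3160) T_B=(-38.6605,11.8352) sweep=90.8644

bisector direction at 195.9616° = (-0.961446,-0.274993)
center distance |VC| = r/sin(θ/2) = 19.330365/sin(44.5678°) = 27.545833
C = V + |VC|·bis = (-55.4896,21.3453)
T_A = V + ((C−V)·d_A)·d_A = V + 19.6242·d_A = (-46.2345,38.3160)
T_B = V + ((C−V)·d_B)·d_B = V + 19.6242·d_B = (-38.6605,11.8352)
sweep = 180° − θ = 90.8644°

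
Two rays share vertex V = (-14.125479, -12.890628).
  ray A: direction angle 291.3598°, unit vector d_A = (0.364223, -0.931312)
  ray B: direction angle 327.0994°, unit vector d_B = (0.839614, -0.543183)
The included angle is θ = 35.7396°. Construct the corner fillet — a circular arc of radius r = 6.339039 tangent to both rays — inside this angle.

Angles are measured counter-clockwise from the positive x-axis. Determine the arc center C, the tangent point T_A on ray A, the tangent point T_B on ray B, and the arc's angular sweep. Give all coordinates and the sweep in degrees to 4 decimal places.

center=(-1.0607,-28.8928) T_A=(-6.9643,-31.2016) T_B=(2.3826,-23.5704) sweep=144.2604

bisector direction at 309.2296° = (0.632430,-0.774618)
center distance |VC| = r/sin(θ/2) = 6.339039/sin(17.8698°) = 20.658093
C = V + |VC|·bis = (-1.0607,-28.8928)
T_A = V + ((C−V)·d_A)·d_A = V + 19.6615·d_A = (-6.9643,-31.2016)
T_B = V + ((C−V)·d_B)·d_B = V + 19.6615·d_B = (2.3826,-23.5704)
sweep = 180° − θ = 144.2604°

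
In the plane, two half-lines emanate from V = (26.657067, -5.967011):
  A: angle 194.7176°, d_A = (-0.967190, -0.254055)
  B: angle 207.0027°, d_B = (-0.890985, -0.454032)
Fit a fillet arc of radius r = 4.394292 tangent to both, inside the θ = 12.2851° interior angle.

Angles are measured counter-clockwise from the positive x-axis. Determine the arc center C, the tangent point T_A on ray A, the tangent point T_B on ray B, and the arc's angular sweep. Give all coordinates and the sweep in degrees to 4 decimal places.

center=(-11.7183,-20.5906) T_A=(-12.8347,-16.3404) T_B=(-9.7231,-24.5058) sweep=167.7149

bisector direction at 200.8602° = (-0.934452,-0.356088)
center distance |VC| = r/sin(θ/2) = 4.394292/sin(6.1425°) = 41.067200
C = V + |VC|·bis = (-11.7183,-20.5906)
T_A = V + ((C−V)·d_A)·d_A = V + 40.8314·d_A = (-12.8347,-16.3404)
T_B = V + ((C−V)·d_B)·d_B = V + 40.8314·d_B = (-9.7231,-24.5058)
sweep = 180° − θ = 167.7149°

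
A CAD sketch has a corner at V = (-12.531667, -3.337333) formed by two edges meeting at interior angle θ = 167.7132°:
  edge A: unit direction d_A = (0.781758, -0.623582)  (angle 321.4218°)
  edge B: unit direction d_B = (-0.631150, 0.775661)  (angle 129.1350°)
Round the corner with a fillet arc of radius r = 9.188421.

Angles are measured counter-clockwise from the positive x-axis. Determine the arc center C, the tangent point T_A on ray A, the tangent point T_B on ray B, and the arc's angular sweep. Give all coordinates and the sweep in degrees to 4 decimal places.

bisector direction at 45.2784° = (0.703663,0.710534)
center distance |VC| = r/sin(θ/2) = 9.188421/sin(83.8566°) = 9.241493
C = V + |VC|·bis = (-6.0288,3.2291)
T_A = V + ((C−V)·d_A)·d_A = V + 0.9890·d_A = (-11.7585,-3.9541)
T_B = V + ((C−V)·d_B)·d_B = V + 0.9890·d_B = (-13.1559,-2.5702)
sweep = 180° − θ = 12.2868°

center=(-6.0288,3.2291) T_A=(-11.7585,-3.9541) T_B=(-13.1559,-2.5702) sweep=12.2868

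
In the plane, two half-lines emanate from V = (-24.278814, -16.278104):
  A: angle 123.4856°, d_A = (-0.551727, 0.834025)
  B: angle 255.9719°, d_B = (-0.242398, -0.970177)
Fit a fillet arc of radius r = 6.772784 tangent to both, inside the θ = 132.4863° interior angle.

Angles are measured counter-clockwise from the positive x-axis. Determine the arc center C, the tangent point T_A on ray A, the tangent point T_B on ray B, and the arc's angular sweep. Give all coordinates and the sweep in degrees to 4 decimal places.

center=(-31.5722,-17.5286) T_A=(-25.9235,-13.7918) T_B=(-25.0014,-19.1703) sweep=47.5137

bisector direction at 189.7287° = (-0.985619,-0.168984)
center distance |VC| = r/sin(θ/2) = 6.772784/sin(66.2431°) = 7.399820
C = V + |VC|·bis = (-31.5722,-17.5286)
T_A = V + ((C−V)·d_A)·d_A = V + 2.9811·d_A = (-25.9235,-13.7918)
T_B = V + ((C−V)·d_B)·d_B = V + 2.9811·d_B = (-25.0014,-19.1703)
sweep = 180° − θ = 47.5137°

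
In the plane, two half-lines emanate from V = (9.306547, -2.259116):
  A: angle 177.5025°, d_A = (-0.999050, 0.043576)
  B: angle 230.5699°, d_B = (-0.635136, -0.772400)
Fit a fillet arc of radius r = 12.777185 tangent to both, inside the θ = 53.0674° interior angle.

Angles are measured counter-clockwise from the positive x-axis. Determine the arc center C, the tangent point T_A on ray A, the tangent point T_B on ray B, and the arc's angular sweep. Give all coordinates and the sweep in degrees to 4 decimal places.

bisector direction at 204.0362° = (-0.913288,-0.407314)
center distance |VC| = r/sin(θ/2) = 12.777185/sin(26.5337°) = 28.601959
C = V + |VC|·bis = (-16.8153,-13.9091)
T_A = V + ((C−V)·d_A)·d_A = V + 25.5894·d_A = (-16.2585,-1.1440)
T_B = V + ((C−V)·d_B)·d_B = V + 25.5894·d_B = (-6.9462,-22.0243)
sweep = 180° − θ = 126.9326°

center=(-16.8153,-13.9091) T_A=(-16.2585,-1.1440) T_B=(-6.9462,-22.0243) sweep=126.9326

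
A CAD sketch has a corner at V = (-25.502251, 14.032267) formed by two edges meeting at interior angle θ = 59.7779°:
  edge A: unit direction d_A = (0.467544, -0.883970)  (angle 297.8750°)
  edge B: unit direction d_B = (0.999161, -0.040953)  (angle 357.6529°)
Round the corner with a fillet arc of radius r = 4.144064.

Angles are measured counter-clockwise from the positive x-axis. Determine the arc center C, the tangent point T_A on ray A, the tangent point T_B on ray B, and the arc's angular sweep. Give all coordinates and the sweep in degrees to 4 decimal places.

bisector direction at 327.7640° = (0.845858,-0.533409)
center distance |VC| = r/sin(θ/2) = 4.144064/sin(29.8890°) = 8.316061
C = V + |VC|·bis = (-18.4680,9.5964)
T_A = V + ((C−V)·d_A)·d_A = V + 7.2100·d_A = (-22.1313,7.6589)
T_B = V + ((C−V)·d_B)·d_B = V + 7.2100·d_B = (-18.2983,13.7370)
sweep = 180° − θ = 120.2221°

center=(-18.4680,9.5964) T_A=(-22.1313,7.6589) T_B=(-18.2983,13.7370) sweep=120.2221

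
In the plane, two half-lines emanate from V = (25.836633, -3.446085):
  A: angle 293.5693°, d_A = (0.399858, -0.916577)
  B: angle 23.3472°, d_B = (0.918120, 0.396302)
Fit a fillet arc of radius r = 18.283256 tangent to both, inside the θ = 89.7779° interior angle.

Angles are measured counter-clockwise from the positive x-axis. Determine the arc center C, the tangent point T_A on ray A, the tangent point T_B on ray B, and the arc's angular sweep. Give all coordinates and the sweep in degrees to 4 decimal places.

center=(49.9337,-12.9585) T_A=(33.1757,-20.2692) T_B=(42.6881,3.8277) sweep=90.2221

bisector direction at 338.4582° = (0.930150,-0.367179)
center distance |VC| = r/sin(θ/2) = 18.283256/sin(44.8890°) = 25.906689
C = V + |VC|·bis = (49.9337,-12.9585)
T_A = V + ((C−V)·d_A)·d_A = V + 18.3543·d_A = (33.1757,-20.2692)
T_B = V + ((C−V)·d_B)·d_B = V + 18.3543·d_B = (42.6881,3.8277)
sweep = 180° − θ = 90.2221°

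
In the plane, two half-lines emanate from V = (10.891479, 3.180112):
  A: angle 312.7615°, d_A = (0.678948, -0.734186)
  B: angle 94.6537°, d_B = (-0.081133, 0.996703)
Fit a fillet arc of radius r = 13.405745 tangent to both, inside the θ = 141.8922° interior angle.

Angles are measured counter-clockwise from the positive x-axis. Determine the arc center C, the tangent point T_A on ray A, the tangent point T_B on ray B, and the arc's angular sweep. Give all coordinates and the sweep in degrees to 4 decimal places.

bisector direction at 23.7076° = (0.915609,0.402069)
center distance |VC| = r/sin(θ/2) = 13.405745/sin(70.9461°) = 14.182794
C = V + |VC|·bis = (23.8774,8.8826)
T_A = V + ((C−V)·d_A)·d_A = V + 4.6301·d_A = (14.0351,-0.2192)
T_B = V + ((C−V)·d_B)·d_B = V + 4.6301·d_B = (10.5158,7.7949)
sweep = 180° − θ = 38.1078°

center=(23.8774,8.8826) T_A=(14.0351,-0.2192) T_B=(10.5158,7.7949) sweep=38.1078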